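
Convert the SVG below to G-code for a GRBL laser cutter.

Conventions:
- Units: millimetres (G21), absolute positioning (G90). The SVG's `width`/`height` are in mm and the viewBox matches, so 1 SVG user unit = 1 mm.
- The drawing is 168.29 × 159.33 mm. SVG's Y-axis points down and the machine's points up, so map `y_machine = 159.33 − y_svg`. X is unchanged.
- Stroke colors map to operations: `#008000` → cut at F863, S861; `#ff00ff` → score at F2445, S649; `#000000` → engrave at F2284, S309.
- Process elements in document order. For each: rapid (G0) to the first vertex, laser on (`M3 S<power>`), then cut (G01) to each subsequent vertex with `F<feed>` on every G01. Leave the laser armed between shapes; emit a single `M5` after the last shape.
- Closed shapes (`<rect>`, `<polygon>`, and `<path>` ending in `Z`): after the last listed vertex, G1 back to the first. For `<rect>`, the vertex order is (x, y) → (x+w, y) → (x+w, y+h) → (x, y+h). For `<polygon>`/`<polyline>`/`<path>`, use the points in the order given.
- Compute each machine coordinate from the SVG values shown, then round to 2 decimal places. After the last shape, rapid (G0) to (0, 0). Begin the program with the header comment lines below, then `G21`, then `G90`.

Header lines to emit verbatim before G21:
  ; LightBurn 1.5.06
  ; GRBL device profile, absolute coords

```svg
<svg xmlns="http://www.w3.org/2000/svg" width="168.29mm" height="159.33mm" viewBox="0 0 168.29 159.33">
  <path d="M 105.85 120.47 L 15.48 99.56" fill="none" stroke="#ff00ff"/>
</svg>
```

1 u = 1 mm; y_m = 159.33 − y.

[1] `<path>` line segment, #ff00ff→score S649 F2445: (105.85,38.86) → (15.48,59.77)

; LightBurn 1.5.06
; GRBL device profile, absolute coords
G21
G90
G0 X105.85 Y38.86
M3 S649
G01 X15.48 Y59.77 F2445
M5
G0 X0.00 Y0.00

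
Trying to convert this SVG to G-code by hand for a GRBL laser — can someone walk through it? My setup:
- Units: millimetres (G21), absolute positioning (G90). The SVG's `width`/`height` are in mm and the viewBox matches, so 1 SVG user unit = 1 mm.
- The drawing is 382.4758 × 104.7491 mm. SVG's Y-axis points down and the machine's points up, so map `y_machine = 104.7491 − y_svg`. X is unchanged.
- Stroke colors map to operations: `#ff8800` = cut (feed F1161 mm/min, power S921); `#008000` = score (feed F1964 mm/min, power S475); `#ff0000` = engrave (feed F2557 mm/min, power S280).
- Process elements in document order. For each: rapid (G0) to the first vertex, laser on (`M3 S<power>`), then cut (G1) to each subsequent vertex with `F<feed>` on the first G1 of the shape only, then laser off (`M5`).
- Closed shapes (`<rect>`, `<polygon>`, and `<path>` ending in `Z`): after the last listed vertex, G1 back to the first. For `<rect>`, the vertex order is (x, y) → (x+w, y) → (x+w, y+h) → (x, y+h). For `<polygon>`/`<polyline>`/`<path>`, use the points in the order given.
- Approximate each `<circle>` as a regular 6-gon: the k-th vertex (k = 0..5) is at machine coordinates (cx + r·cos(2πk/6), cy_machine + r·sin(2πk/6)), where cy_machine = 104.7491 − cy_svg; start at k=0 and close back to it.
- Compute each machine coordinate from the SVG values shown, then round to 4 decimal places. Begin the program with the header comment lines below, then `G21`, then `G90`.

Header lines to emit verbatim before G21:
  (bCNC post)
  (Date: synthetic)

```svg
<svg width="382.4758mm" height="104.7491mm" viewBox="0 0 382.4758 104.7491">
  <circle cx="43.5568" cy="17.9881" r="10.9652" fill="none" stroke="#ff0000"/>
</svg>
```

(bCNC post)
(Date: synthetic)
G21
G90
G0 X54.5220 Y86.7610
M3 S280
G1 X49.0394 Y96.2571 F2557
G1 X38.0742 Y96.2571
G1 X32.5916 Y86.7610
G1 X38.0742 Y77.2649
G1 X49.0394 Y77.2649
G1 X54.5220 Y86.7610
M5

Since the viewBox matches the mm dimensions, user units are millimetres directly. The only transform is the Y-flip y_m = 104.7491 − y_svg.

Shape 1 is a circle drawn with `<circle>`. Its stroke #ff0000 means engrave at S280, F2557. After flipping Y the toolpath is (54.5220,86.7610) → (49.0394,96.2571) → (38.0742,96.2571) → (32.5916,86.7610) → (38.0742,77.2649) → (49.0394,77.2649) → (54.5220,86.7610), returning to the start.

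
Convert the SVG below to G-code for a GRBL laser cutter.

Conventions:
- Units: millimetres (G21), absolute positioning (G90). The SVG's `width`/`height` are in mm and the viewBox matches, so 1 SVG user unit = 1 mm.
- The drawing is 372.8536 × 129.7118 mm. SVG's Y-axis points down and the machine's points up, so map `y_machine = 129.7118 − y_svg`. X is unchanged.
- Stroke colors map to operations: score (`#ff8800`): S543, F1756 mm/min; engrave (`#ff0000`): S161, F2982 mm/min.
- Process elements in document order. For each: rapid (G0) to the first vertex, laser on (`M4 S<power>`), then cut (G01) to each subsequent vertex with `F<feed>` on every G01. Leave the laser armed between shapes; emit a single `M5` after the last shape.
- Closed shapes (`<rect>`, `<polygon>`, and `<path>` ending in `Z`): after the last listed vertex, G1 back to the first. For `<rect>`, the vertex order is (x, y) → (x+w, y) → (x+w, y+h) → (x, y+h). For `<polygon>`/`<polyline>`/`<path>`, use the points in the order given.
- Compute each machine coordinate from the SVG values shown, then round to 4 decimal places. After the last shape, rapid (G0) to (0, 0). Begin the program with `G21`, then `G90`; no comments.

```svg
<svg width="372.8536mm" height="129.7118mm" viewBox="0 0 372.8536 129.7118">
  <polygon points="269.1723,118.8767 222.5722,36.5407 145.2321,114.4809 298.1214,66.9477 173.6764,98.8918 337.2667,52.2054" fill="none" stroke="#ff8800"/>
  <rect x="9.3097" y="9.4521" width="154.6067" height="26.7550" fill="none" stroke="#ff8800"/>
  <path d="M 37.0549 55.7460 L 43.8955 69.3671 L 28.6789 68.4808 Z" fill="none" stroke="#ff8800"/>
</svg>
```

viewBox `0 0 372.8536 129.7118` with mm width/height → 1 unit = 1 mm. Flip: y_m = 129.7118 − y_svg.

**Shape 1** — `<polygon>` closed polygon, stroke `#ff8800` → score (S543, F1756). Machine vertices: (269.1723,10.8351) → (222.5722,93.1711) → (145.2321,15.2309) → (298.1214,62.7641) → (173.6764,30.8200) → (337.2667,77.5064) → (269.1723,10.8351). Closed: final G1 returns to the first vertex.

**Shape 2** — `<rect>` rectangle, stroke `#ff8800` → score (S543, F1756). Machine vertices: (9.3097,120.2597) → (163.9164,120.2597) → (163.9164,93.5047) → (9.3097,93.5047) → (9.3097,120.2597). Closed: final G1 returns to the first vertex.

**Shape 3** — `<path>` regular polygon, stroke `#ff8800` → score (S543, F1756). Machine vertices: (37.0549,73.9658) → (43.8955,60.3447) → (28.6789,61.2310) → (37.0549,73.9658). Closed: final G1 returns to the first vertex.

G21
G90
G0 X269.1723 Y10.8351
M4 S543
G01 X222.5722 Y93.1711 F1756
G01 X145.2321 Y15.2309 F1756
G01 X298.1214 Y62.7641 F1756
G01 X173.6764 Y30.8200 F1756
G01 X337.2667 Y77.5064 F1756
G01 X269.1723 Y10.8351 F1756
G0 X9.3097 Y120.2597
M4 S543
G01 X163.9164 Y120.2597 F1756
G01 X163.9164 Y93.5047 F1756
G01 X9.3097 Y93.5047 F1756
G01 X9.3097 Y120.2597 F1756
G0 X37.0549 Y73.9658
M4 S543
G01 X43.8955 Y60.3447 F1756
G01 X28.6789 Y61.2310 F1756
G01 X37.0549 Y73.9658 F1756
M5
G0 X0.0000 Y0.0000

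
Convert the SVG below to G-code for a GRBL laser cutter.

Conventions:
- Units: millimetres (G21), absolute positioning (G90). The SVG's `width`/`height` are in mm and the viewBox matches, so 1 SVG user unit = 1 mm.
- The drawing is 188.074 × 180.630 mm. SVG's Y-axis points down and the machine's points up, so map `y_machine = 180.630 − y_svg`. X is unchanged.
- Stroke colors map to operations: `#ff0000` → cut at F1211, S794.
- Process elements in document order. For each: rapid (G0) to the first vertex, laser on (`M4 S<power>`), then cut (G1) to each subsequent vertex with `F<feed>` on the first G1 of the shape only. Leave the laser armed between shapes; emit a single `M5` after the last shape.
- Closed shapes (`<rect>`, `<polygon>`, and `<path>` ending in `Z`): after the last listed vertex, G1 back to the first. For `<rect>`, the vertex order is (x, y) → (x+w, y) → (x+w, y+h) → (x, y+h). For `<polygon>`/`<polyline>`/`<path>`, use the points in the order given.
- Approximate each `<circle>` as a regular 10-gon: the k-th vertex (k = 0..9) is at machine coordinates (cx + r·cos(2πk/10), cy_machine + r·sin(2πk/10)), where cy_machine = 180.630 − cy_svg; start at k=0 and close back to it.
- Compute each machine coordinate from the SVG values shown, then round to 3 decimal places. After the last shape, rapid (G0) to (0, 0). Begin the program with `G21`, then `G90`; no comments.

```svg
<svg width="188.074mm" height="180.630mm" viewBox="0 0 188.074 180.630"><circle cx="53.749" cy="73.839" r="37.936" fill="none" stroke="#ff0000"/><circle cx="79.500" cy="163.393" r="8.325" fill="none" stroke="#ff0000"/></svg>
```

1 u = 1 mm; y_m = 180.630 − y.

[1] `<circle>` circle, #ff0000→cut S794 F1211: (91.685,106.791) → (84.440,129.089) → (65.472,142.870) → (42.026,142.870) → (23.058,129.089) → (15.813,106.791) → (23.058,84.493) → (42.026,70.712) → (65.472,70.712) → (84.440,84.493) → (91.685,106.791) (closed)

[2] `<circle>` circle, #ff0000→cut S794 F1211: (87.825,17.237) → (86.235,22.130) → (82.073,25.155) → (76.927,25.155) → (72.765,22.130) → (71.175,17.237) → (72.765,12.344) → (76.927,9.319) → (82.073,9.319) → (86.235,12.344) → (87.825,17.237) (closed)

G21
G90
G0 X91.685 Y106.791
M4 S794
G1 X84.440 Y129.089 F1211
G1 X65.472 Y142.870
G1 X42.026 Y142.870
G1 X23.058 Y129.089
G1 X15.813 Y106.791
G1 X23.058 Y84.493
G1 X42.026 Y70.712
G1 X65.472 Y70.712
G1 X84.440 Y84.493
G1 X91.685 Y106.791
G0 X87.825 Y17.237
M4 S794
G1 X86.235 Y22.130 F1211
G1 X82.073 Y25.155
G1 X76.927 Y25.155
G1 X72.765 Y22.130
G1 X71.175 Y17.237
G1 X72.765 Y12.344
G1 X76.927 Y9.319
G1 X82.073 Y9.319
G1 X86.235 Y12.344
G1 X87.825 Y17.237
M5
G0 X0.000 Y0.000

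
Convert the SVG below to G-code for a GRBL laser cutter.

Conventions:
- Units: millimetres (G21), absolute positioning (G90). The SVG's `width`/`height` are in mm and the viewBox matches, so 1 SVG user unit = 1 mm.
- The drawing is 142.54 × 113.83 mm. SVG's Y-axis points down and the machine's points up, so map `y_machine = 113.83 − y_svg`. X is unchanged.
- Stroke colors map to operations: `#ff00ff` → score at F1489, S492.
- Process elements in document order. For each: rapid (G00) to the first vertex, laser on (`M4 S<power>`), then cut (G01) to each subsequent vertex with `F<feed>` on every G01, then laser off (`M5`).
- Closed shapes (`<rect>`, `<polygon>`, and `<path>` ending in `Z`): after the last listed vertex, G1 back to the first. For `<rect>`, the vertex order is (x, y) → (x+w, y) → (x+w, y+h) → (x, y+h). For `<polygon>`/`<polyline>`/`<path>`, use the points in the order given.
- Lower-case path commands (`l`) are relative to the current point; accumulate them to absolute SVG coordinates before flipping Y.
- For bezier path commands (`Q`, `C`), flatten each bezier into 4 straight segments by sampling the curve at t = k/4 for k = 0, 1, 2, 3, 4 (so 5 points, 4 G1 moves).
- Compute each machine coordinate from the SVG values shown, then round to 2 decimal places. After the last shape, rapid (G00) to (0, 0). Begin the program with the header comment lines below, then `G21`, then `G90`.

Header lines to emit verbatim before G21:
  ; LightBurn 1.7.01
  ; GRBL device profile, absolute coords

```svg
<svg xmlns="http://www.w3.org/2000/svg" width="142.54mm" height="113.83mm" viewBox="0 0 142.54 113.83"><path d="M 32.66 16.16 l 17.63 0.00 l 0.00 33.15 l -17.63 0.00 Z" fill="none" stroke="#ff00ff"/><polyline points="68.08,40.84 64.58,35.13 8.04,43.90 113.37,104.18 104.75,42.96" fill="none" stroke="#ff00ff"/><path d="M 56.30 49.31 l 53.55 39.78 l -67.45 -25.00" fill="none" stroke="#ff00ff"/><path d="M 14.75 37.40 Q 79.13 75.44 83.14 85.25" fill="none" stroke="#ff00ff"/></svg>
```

; LightBurn 1.7.01
; GRBL device profile, absolute coords
G21
G90
G00 X32.66 Y97.67
M4 S492
G01 X50.29 Y97.67 F1489
G01 X50.29 Y64.52 F1489
G01 X32.66 Y64.52 F1489
G01 X32.66 Y97.67 F1489
M5
G00 X68.08 Y72.99
M4 S492
G01 X64.58 Y78.70 F1489
G01 X8.04 Y69.93 F1489
G01 X113.37 Y9.65 F1489
G01 X104.75 Y70.87 F1489
M5
G00 X56.30 Y64.52
M4 S492
G01 X109.85 Y24.74 F1489
G01 X42.40 Y49.74 F1489
M5
G00 X14.75 Y76.43
M4 S492
G01 X43.17 Y59.17 F1489
G01 X64.04 Y45.45 F1489
G01 X77.36 Y35.25 F1489
G01 X83.14 Y28.58 F1489
M5
G00 X0.00 Y0.00

Since the viewBox matches the mm dimensions, user units are millimetres directly. The only transform is the Y-flip y_m = 113.83 − y_svg.

Shape 1 is a rectangle drawn with `<path>`. Its stroke #ff00ff means score at S492, F1489. After flipping Y the toolpath is (32.66,97.67) → (50.29,97.67) → (50.29,64.52) → (32.66,64.52) → (32.66,97.67), returning to the start.

Shape 2 is a open polyline drawn with `<polyline>`. Its stroke #ff00ff means score at S492, F1489. After flipping Y the toolpath is (68.08,72.99) → (64.58,78.70) → (8.04,69.93) → (113.37,9.65) → (104.75,70.87).

Shape 3 is a open polyline drawn with `<path>`. Its stroke #ff00ff means score at S492, F1489. After flipping Y the toolpath is (56.30,64.52) → (109.85,24.74) → (42.40,49.74).

Shape 4 is a quadratic bezier drawn with `<path>`. Its stroke #ff00ff means score at S492, F1489. After flipping Y the toolpath is (14.75,76.43) → (43.17,59.17) → (64.04,45.45) → (77.36,35.25) → (83.14,28.58).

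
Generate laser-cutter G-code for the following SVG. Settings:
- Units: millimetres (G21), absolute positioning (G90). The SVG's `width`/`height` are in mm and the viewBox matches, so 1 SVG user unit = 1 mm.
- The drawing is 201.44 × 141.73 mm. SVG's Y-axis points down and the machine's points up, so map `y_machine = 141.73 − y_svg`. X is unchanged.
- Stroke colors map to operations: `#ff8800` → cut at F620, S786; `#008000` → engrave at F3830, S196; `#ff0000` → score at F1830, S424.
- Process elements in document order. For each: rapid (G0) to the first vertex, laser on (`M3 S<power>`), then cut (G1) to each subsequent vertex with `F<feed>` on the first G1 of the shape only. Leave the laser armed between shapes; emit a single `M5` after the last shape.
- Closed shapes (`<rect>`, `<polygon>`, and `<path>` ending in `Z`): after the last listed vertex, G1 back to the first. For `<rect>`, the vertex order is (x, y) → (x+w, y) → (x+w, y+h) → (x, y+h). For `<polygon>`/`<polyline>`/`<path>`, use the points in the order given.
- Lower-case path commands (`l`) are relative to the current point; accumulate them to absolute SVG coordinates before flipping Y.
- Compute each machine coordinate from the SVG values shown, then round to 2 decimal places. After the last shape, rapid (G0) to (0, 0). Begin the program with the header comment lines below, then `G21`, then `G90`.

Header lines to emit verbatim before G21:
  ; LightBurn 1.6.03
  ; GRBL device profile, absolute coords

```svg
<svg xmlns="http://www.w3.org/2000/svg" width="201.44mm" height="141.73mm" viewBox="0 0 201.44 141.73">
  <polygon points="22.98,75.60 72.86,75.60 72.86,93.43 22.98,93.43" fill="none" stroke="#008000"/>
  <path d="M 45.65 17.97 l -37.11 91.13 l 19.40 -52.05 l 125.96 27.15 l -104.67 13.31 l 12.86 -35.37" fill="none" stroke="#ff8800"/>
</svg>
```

1 u = 1 mm; y_m = 141.73 − y.

[1] `<polygon>` rectangle, #008000→engrave S196 F3830: (22.98,66.13) → (72.86,66.13) → (72.86,48.30) → (22.98,48.30) → (22.98,66.13) (closed)

[2] `<path>` open polyline, #ff8800→cut S786 F620: (45.65,123.76) → (8.54,32.63) → (27.94,84.68) → (153.90,57.53) → (49.23,44.22) → (62.09,79.59)

; LightBurn 1.6.03
; GRBL device profile, absolute coords
G21
G90
G0 X22.98 Y66.13
M3 S196
G1 X72.86 Y66.13 F3830
G1 X72.86 Y48.30
G1 X22.98 Y48.30
G1 X22.98 Y66.13
G0 X45.65 Y123.76
M3 S786
G1 X8.54 Y32.63 F620
G1 X27.94 Y84.68
G1 X153.90 Y57.53
G1 X49.23 Y44.22
G1 X62.09 Y79.59
M5
G0 X0.00 Y0.00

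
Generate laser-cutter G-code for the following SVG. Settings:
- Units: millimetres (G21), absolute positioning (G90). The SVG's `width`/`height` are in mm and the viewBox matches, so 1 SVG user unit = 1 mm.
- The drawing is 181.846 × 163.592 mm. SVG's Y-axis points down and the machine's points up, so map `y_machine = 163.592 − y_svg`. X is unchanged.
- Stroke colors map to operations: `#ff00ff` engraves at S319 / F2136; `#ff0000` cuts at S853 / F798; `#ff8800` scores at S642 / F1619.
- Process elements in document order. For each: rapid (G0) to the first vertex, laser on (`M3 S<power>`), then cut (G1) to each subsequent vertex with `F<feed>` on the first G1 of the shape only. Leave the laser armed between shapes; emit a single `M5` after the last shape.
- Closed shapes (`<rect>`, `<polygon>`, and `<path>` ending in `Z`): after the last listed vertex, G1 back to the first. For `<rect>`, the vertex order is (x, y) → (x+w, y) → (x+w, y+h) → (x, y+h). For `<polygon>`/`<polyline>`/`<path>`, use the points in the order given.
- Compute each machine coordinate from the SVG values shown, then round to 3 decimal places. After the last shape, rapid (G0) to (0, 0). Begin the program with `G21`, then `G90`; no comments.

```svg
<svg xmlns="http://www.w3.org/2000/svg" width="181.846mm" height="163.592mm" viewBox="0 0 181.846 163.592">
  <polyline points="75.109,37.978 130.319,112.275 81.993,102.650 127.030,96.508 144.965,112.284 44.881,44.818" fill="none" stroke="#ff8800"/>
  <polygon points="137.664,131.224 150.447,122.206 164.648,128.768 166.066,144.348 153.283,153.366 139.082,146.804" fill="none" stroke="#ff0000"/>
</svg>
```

G21
G90
G0 X75.109 Y125.614
M3 S642
G1 X130.319 Y51.317 F1619
G1 X81.993 Y60.942
G1 X127.030 Y67.084
G1 X144.965 Y51.308
G1 X44.881 Y118.774
G0 X137.664 Y32.368
M3 S853
G1 X150.447 Y41.386 F798
G1 X164.648 Y34.824
G1 X166.066 Y19.244
G1 X153.283 Y10.226
G1 X139.082 Y16.788
G1 X137.664 Y32.368
M5
G0 X0.000 Y0.000

viewBox `0 0 181.846 163.592` with mm width/height → 1 unit = 1 mm. Flip: y_m = 163.592 − y_svg.

**Shape 1** — `<polyline>` open polyline, stroke `#ff8800` → score (S642, F1619). Machine vertices: (75.109,125.614) → (130.319,51.317) → (81.993,60.942) → (127.030,67.084) → (144.965,51.308) → (44.881,118.774). Open path.

**Shape 2** — `<polygon>` regular polygon, stroke `#ff0000` → cut (S853, F798). Machine vertices: (137.664,32.368) → (150.447,41.386) → (164.648,34.824) → (166.066,19.244) → (153.283,10.226) → (139.082,16.788) → (137.664,32.368). Closed: final G1 returns to the first vertex.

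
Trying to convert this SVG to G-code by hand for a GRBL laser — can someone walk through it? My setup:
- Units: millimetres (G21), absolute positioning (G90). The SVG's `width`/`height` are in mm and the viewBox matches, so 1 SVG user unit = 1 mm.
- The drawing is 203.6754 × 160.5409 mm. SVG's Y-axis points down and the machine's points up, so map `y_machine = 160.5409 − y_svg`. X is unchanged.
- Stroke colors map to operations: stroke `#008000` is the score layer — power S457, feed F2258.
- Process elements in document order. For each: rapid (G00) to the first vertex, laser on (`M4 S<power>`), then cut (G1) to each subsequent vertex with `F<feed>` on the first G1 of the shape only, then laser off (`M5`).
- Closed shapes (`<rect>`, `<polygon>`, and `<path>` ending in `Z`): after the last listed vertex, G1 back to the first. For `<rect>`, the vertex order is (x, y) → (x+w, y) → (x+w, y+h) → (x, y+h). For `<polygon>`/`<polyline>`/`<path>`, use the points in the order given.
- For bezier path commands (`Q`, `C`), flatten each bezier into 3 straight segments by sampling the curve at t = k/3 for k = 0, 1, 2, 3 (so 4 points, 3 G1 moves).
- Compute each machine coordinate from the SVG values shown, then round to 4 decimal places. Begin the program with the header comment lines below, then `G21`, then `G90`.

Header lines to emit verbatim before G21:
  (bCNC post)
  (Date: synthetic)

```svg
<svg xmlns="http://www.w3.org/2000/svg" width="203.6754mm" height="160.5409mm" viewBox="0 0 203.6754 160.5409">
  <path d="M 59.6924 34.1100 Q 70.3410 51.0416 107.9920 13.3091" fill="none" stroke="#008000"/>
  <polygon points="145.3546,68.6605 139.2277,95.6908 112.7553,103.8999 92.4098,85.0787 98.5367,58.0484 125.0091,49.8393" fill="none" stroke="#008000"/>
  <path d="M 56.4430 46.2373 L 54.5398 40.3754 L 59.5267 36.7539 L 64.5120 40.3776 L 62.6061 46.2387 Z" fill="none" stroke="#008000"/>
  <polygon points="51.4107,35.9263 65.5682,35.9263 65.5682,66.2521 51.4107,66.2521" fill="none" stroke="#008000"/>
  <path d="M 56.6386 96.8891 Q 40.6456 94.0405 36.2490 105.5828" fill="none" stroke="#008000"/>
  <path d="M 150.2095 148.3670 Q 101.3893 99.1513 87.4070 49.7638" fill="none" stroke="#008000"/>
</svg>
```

Since the viewBox matches the mm dimensions, user units are millimetres directly. The only transform is the Y-flip y_m = 160.5409 − y_svg.

Shape 1 is a quadratic bezier drawn with `<path>`. Its stroke #008000 means score at S457, F2258. After flipping Y the toolpath is (59.6924,126.4309) → (69.7917,121.2170) → (85.8916,128.1506) → (107.9920,147.2318).

Shape 2 is a regular polygon drawn with `<polygon>`. Its stroke #008000 means score at S457, F2258. After flipping Y the toolpath is (145.3546,91.8804) → (139.2277,64.8501) → (112.7553,56.6410) → (92.4098,75.4622) → (98.5367,102.4925) → (125.0091,110.7016) → (145.3546,91.8804), returning to the start.

Shape 3 is a regular polygon drawn with `<path>`. Its stroke #008000 means score at S457, F2258. After flipping Y the toolpath is (56.4430,114.3036) → (54.5398,120.1655) → (59.5267,123.7870) → (64.5120,120.1633) → (62.6061,114.3022) → (56.4430,114.3036), returning to the start.

Shape 4 is a rectangle drawn with `<polygon>`. Its stroke #008000 means score at S457, F2258. After flipping Y the toolpath is (51.4107,124.6146) → (65.5682,124.6146) → (65.5682,94.2888) → (51.4107,94.2888) → (51.4107,124.6146), returning to the start.

Shape 5 is a quadratic bezier drawn with `<path>`. Its stroke #008000 means score at S457, F2258. After flipping Y the toolpath is (56.6386,63.6518) → (47.2651,63.9519) → (40.4686,61.0540) → (36.2490,54.9581).

Shape 6 is a quadratic bezier drawn with `<path>`. Its stroke #008000 means score at S457, F2258. After flipping Y the toolpath is (150.2095,12.1739) → (121.5336,45.0035) → (100.5994,77.8712) → (87.4070,110.7771).

(bCNC post)
(Date: synthetic)
G21
G90
G00 X59.6924 Y126.4309
M4 S457
G1 X69.7917 Y121.2170 F2258
G1 X85.8916 Y128.1506
G1 X107.9920 Y147.2318
M5
G00 X145.3546 Y91.8804
M4 S457
G1 X139.2277 Y64.8501 F2258
G1 X112.7553 Y56.6410
G1 X92.4098 Y75.4622
G1 X98.5367 Y102.4925
G1 X125.0091 Y110.7016
G1 X145.3546 Y91.8804
M5
G00 X56.4430 Y114.3036
M4 S457
G1 X54.5398 Y120.1655 F2258
G1 X59.5267 Y123.7870
G1 X64.5120 Y120.1633
G1 X62.6061 Y114.3022
G1 X56.4430 Y114.3036
M5
G00 X51.4107 Y124.6146
M4 S457
G1 X65.5682 Y124.6146 F2258
G1 X65.5682 Y94.2888
G1 X51.4107 Y94.2888
G1 X51.4107 Y124.6146
M5
G00 X56.6386 Y63.6518
M4 S457
G1 X47.2651 Y63.9519 F2258
G1 X40.4686 Y61.0540
G1 X36.2490 Y54.9581
M5
G00 X150.2095 Y12.1739
M4 S457
G1 X121.5336 Y45.0035 F2258
G1 X100.5994 Y77.8712
G1 X87.4070 Y110.7771
M5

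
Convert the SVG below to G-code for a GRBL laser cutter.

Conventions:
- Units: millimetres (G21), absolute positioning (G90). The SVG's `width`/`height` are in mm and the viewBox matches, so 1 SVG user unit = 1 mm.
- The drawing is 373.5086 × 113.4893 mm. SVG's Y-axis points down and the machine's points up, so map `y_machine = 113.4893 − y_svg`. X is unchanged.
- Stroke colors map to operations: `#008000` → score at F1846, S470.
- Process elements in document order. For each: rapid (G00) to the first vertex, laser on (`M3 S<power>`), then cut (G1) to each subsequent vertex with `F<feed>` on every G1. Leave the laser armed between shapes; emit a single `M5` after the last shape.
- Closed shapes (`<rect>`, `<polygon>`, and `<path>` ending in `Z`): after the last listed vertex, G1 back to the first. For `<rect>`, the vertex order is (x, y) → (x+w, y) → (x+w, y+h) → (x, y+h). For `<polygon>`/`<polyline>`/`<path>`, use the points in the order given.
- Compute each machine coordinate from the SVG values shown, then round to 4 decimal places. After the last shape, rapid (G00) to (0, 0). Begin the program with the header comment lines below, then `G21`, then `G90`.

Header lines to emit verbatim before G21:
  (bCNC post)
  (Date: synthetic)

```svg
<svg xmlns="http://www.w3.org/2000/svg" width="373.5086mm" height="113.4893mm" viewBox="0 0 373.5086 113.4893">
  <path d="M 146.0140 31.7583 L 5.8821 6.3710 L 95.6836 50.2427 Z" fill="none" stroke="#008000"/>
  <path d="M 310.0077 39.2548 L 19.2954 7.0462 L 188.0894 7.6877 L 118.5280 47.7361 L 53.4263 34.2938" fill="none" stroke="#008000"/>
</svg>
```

viewBox `0 0 373.5086 113.4893` with mm width/height → 1 unit = 1 mm. Flip: y_m = 113.4893 − y_svg.

**Shape 1** — `<path>` closed polygon, stroke `#008000` → score (S470, F1846). Machine vertices: (146.0140,81.7310) → (5.8821,107.1183) → (95.6836,63.2466) → (146.0140,81.7310). Closed: final G1 returns to the first vertex.

**Shape 2** — `<path>` open polyline, stroke `#008000` → score (S470, F1846). Machine vertices: (310.0077,74.2345) → (19.2954,106.4431) → (188.0894,105.8016) → (118.5280,65.7532) → (53.4263,79.1955). Open path.

(bCNC post)
(Date: synthetic)
G21
G90
G00 X146.0140 Y81.7310
M3 S470
G1 X5.8821 Y107.1183 F1846
G1 X95.6836 Y63.2466 F1846
G1 X146.0140 Y81.7310 F1846
G00 X310.0077 Y74.2345
M3 S470
G1 X19.2954 Y106.4431 F1846
G1 X188.0894 Y105.8016 F1846
G1 X118.5280 Y65.7532 F1846
G1 X53.4263 Y79.1955 F1846
M5
G00 X0.0000 Y0.0000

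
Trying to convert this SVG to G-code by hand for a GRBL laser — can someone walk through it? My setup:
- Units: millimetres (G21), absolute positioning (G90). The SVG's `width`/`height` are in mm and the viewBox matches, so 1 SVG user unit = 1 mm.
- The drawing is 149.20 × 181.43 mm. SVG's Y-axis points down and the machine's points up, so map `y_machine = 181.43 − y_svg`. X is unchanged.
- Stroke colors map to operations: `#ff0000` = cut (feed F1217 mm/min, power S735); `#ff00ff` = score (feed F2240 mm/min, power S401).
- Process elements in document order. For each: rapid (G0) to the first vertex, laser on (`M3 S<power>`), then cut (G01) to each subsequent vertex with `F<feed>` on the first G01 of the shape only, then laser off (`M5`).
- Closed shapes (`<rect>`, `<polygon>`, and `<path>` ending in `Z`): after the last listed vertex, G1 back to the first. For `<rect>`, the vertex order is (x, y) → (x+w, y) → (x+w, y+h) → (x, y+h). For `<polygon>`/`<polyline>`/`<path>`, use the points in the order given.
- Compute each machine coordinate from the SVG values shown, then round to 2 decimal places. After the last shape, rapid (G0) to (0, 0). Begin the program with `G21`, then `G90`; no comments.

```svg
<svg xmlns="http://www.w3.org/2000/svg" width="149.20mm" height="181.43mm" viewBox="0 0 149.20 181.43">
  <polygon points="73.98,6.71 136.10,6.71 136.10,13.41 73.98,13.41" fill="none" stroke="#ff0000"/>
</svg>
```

G21
G90
G0 X73.98 Y174.72
M3 S735
G01 X136.10 Y174.72 F1217
G01 X136.10 Y168.02
G01 X73.98 Y168.02
G01 X73.98 Y174.72
M5
G0 X0.00 Y0.00

viewBox `0 0 149.20 181.43` with mm width/height → 1 unit = 1 mm. Flip: y_m = 181.43 − y_svg.

**Shape 1** — `<polygon>` rectangle, stroke `#ff0000` → cut (S735, F1217). Machine vertices: (73.98,174.72) → (136.10,174.72) → (136.10,168.02) → (73.98,168.02) → (73.98,174.72). Closed: final G1 returns to the first vertex.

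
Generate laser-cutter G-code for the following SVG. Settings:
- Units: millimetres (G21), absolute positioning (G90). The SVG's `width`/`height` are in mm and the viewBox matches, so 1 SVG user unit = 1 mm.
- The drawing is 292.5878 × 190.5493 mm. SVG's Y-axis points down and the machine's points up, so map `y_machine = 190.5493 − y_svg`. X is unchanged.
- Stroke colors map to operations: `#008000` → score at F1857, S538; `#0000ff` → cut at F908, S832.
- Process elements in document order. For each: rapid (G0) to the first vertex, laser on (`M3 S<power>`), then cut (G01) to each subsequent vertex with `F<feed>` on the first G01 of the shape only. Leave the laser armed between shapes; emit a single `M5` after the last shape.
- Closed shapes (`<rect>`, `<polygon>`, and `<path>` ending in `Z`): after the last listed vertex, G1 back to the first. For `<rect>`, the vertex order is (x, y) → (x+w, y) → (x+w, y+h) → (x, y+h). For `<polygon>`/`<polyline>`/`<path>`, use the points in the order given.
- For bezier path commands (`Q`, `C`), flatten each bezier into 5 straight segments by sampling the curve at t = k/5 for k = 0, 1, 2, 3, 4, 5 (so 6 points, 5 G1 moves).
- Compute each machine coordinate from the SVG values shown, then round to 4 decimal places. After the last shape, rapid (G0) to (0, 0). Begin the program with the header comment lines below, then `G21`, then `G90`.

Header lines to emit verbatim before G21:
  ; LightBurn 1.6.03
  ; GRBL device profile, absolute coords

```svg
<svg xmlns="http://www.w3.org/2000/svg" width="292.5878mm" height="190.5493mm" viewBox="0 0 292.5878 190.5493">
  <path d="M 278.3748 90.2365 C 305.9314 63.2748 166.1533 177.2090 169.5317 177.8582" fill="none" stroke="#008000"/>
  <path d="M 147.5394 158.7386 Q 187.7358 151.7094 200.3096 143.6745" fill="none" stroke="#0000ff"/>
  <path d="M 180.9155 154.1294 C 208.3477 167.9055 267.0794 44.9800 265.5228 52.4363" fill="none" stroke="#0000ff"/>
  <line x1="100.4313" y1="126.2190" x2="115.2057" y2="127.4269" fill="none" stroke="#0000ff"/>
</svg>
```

1 u = 1 mm; y_m = 190.5493 − y.

[1] `<path>` cubic bezier, #008000→score S538 F1857: (278.3748,100.3128) → (277.3125,101.6158) → (250.9935,81.3044) → (214.3213,51.5794) → (182.1995,24.6414) → (169.5317,12.6911)

[2] `<path>` quadratic bezier, #0000ff→cut S832 F908: (147.5394,31.8107) → (162.5131,34.6626) → (175.2769,37.5950) → (185.8309,40.6078) → (194.1752,43.7011) → (200.3096,46.8748)

[3] `<path>` cubic bezier, #0000ff→cut S832 F908: (180.9155,36.4199) → (200.3981,42.4218) → (222.9963,68.4120) → (244.3140,101.5706) → (259.9549,129.0776) → (265.5228,138.1130)

[4] `<line>` line segment, #0000ff→cut S832 F908: (100.4313,64.3303) → (115.2057,63.1224)

; LightBurn 1.6.03
; GRBL device profile, absolute coords
G21
G90
G0 X278.3748 Y100.3128
M3 S538
G01 X277.3125 Y101.6158 F1857
G01 X250.9935 Y81.3044
G01 X214.3213 Y51.5794
G01 X182.1995 Y24.6414
G01 X169.5317 Y12.6911
G0 X147.5394 Y31.8107
M3 S832
G01 X162.5131 Y34.6626 F908
G01 X175.2769 Y37.5950
G01 X185.8309 Y40.6078
G01 X194.1752 Y43.7011
G01 X200.3096 Y46.8748
G0 X180.9155 Y36.4199
M3 S832
G01 X200.3981 Y42.4218 F908
G01 X222.9963 Y68.4120
G01 X244.3140 Y101.5706
G01 X259.9549 Y129.0776
G01 X265.5228 Y138.1130
G0 X100.4313 Y64.3303
M3 S832
G01 X115.2057 Y63.1224 F908
M5
G0 X0.0000 Y0.0000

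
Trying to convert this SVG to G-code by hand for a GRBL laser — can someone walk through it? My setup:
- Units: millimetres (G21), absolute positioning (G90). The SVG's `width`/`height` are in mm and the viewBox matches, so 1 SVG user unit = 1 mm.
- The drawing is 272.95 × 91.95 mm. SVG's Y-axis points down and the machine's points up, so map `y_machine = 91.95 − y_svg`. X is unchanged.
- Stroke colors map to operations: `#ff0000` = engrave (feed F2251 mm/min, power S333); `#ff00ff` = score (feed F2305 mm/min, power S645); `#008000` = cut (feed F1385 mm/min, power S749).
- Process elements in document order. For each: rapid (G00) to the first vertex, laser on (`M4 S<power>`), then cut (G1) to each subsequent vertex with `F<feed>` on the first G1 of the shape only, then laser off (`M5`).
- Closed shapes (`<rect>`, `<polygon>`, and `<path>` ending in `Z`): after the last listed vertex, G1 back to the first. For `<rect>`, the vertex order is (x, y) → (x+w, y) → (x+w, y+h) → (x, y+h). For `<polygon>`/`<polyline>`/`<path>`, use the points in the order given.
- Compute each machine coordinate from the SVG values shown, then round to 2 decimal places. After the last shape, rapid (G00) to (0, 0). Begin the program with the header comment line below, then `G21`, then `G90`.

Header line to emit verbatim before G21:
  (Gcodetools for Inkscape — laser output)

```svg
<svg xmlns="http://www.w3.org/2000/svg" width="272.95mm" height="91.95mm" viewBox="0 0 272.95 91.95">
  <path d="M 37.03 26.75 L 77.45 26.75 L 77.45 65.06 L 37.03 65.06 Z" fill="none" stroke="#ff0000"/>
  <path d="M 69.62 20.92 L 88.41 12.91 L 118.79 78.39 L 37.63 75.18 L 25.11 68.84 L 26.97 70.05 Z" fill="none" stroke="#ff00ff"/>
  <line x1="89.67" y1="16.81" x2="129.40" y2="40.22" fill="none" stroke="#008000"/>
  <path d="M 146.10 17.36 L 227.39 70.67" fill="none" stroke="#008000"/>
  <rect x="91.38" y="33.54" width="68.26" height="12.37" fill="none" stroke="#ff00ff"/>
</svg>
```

Since the viewBox matches the mm dimensions, user units are millimetres directly. The only transform is the Y-flip y_m = 91.95 − y_svg.

Shape 1 is a rectangle drawn with `<path>`. Its stroke #ff0000 means engrave at S333, F2251. After flipping Y the toolpath is (37.03,65.20) → (77.45,65.20) → (77.45,26.89) → (37.03,26.89) → (37.03,65.20), returning to the start.

Shape 2 is a closed polygon drawn with `<path>`. Its stroke #ff00ff means score at S645, F2305. After flipping Y the toolpath is (69.62,71.03) → (88.41,79.04) → (118.79,13.56) → (37.63,16.77) → (25.11,23.11) → (26.97,21.90) → (69.62,71.03), returning to the start.

Shape 3 is a line segment drawn with `<line>`. Its stroke #008000 means cut at S749, F1385. After flipping Y the toolpath is (89.67,75.14) → (129.40,51.73).

Shape 4 is a line segment drawn with `<path>`. Its stroke #008000 means cut at S749, F1385. After flipping Y the toolpath is (146.10,74.59) → (227.39,21.28).

Shape 5 is a rectangle drawn with `<rect>`. Its stroke #ff00ff means score at S645, F2305. After flipping Y the toolpath is (91.38,58.41) → (159.64,58.41) → (159.64,46.04) → (91.38,46.04) → (91.38,58.41), returning to the start.

(Gcodetools for Inkscape — laser output)
G21
G90
G00 X37.03 Y65.20
M4 S333
G1 X77.45 Y65.20 F2251
G1 X77.45 Y26.89
G1 X37.03 Y26.89
G1 X37.03 Y65.20
M5
G00 X69.62 Y71.03
M4 S645
G1 X88.41 Y79.04 F2305
G1 X118.79 Y13.56
G1 X37.63 Y16.77
G1 X25.11 Y23.11
G1 X26.97 Y21.90
G1 X69.62 Y71.03
M5
G00 X89.67 Y75.14
M4 S749
G1 X129.40 Y51.73 F1385
M5
G00 X146.10 Y74.59
M4 S749
G1 X227.39 Y21.28 F1385
M5
G00 X91.38 Y58.41
M4 S645
G1 X159.64 Y58.41 F2305
G1 X159.64 Y46.04
G1 X91.38 Y46.04
G1 X91.38 Y58.41
M5
G00 X0.00 Y0.00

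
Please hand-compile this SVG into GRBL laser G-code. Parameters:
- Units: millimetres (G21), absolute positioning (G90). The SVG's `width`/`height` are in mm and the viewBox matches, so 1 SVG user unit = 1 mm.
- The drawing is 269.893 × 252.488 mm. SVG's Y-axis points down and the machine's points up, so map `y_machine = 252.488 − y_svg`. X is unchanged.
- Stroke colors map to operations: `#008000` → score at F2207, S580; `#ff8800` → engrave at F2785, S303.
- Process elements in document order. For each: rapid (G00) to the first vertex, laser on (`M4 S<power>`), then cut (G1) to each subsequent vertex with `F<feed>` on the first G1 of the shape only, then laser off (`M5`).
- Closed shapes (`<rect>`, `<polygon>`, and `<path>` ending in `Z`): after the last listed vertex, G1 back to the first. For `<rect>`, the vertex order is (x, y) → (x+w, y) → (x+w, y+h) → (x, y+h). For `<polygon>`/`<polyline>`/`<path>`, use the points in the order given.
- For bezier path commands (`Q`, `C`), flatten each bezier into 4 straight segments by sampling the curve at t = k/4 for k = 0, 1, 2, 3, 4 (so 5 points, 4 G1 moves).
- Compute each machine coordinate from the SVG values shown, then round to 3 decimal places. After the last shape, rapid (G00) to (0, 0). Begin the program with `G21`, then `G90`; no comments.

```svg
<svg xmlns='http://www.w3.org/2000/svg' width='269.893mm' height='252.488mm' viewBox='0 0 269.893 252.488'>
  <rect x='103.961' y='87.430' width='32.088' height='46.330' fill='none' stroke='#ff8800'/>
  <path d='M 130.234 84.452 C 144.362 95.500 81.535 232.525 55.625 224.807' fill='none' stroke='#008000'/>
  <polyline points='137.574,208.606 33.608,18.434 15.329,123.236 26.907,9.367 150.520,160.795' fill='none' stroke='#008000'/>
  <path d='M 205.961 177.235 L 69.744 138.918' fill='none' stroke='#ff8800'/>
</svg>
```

G21
G90
G00 X103.961 Y165.058
M4 S303
G1 X136.049 Y165.058 F2785
G1 X136.049 Y118.728
G1 X103.961 Y118.728
G1 X103.961 Y165.058
M5
G00 X130.234 Y168.036
M4 S580
G1 X128.180 Y140.359 F2207
G1 X107.944 Y90.821
G1 X80.200 Y44.802
G1 X55.625 Y27.681
M5
G00 X137.574 Y43.882
M4 S580
G1 X33.608 Y234.054 F2207
G1 X15.329 Y129.252
G1 X26.907 Y243.121
G1 X150.520 Y91.693
M5
G00 X205.961 Y75.253
M4 S303
G1 X69.744 Y113.570 F2785
M5
G00 X0.000 Y0.000

1 u = 1 mm; y_m = 252.488 − y.

[1] `<rect>` rectangle, #ff8800→engrave S303 F2785: (103.961,165.058) → (136.049,165.058) → (136.049,118.728) → (103.961,118.728) → (103.961,165.058) (closed)

[2] `<path>` cubic bezier, #008000→score S580 F2207: (130.234,168.036) → (128.180,140.359) → (107.944,90.821) → (80.200,44.802) → (55.625,27.681)

[3] `<polyline>` open polyline, #008000→score S580 F2207: (137.574,43.882) → (33.608,234.054) → (15.329,129.252) → (26.907,243.121) → (150.520,91.693)

[4] `<path>` line segment, #ff8800→engrave S303 F2785: (205.961,75.253) → (69.744,113.570)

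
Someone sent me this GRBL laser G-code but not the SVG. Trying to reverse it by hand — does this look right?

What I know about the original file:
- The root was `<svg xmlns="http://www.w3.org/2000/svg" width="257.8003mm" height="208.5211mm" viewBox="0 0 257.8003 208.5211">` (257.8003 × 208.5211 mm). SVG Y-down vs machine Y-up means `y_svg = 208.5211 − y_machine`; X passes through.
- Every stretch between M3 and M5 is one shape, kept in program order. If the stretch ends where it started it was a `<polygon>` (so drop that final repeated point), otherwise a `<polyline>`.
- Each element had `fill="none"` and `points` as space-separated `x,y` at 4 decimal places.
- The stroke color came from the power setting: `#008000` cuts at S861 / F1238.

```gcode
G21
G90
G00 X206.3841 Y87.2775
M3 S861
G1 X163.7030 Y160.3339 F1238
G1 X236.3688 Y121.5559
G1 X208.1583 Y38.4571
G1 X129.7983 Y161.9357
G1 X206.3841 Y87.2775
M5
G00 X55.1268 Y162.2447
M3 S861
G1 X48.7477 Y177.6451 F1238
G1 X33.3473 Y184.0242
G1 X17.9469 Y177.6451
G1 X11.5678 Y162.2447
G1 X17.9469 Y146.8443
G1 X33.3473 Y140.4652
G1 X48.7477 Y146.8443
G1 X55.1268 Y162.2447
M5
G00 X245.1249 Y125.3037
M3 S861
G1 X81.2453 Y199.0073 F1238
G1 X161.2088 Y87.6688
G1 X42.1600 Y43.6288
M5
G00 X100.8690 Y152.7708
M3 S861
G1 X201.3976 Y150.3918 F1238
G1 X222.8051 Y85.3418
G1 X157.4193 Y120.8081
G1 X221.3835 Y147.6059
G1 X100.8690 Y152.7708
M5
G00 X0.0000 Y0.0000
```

Machine Y-up, SVG Y-down with viewBox height 208.5211, so y_svg = 208.5211 − y_machine; X carries over. Every run uses S861, so all elements get stroke `#008000` (cut).

Run 1: The run returns to its start, so emit a `<polygon>` with points (Y-flipped): 206.3841,121.2436 163.7030,48.1872 236.3688,86.9652 208.1583,170.0640 129.7983,46.5854.

Run 2: The run returns to its start, so emit a `<polygon>` with points (Y-flipped): 55.1268,46.2764 48.7477,30.8760 33.3473,24.4969 17.9469,30.8760 11.5678,46.2764 17.9469,61.6768 33.3473,68.0559 48.7477,61.6768.

Run 3: The run is open, so emit a `<polyline>` with points (Y-flipped): 245.1249,83.2174 81.2453,9.5138 161.2088,120.8523 42.1600,164.8923.

Run 4: The run returns to its start, so emit a `<polygon>` with points (Y-flipped): 100.8690,55.7503 201.3976,58.1293 222.8051,123.1793 157.4193,87.7130 221.3835,60.9152.

<svg xmlns="http://www.w3.org/2000/svg" width="257.8003mm" height="208.5211mm" viewBox="0 0 257.8003 208.5211">
  <polygon points="206.3841,121.2436 163.7030,48.1872 236.3688,86.9652 208.1583,170.0640 129.7983,46.5854" fill="none" stroke="#008000"/>
  <polygon points="55.1268,46.2764 48.7477,30.8760 33.3473,24.4969 17.9469,30.8760 11.5678,46.2764 17.9469,61.6768 33.3473,68.0559 48.7477,61.6768" fill="none" stroke="#008000"/>
  <polyline points="245.1249,83.2174 81.2453,9.5138 161.2088,120.8523 42.1600,164.8923" fill="none" stroke="#008000"/>
  <polygon points="100.8690,55.7503 201.3976,58.1293 222.8051,123.1793 157.4193,87.7130 221.3835,60.9152" fill="none" stroke="#008000"/>
</svg>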